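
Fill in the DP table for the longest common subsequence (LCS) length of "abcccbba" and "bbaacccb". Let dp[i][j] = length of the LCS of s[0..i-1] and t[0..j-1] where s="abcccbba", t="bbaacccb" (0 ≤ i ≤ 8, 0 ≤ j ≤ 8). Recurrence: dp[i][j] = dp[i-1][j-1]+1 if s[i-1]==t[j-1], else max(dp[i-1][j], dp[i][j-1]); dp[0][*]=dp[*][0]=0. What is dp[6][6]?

   ''  b  b  a  a  c  c  c  b
''  0  0  0  0  0  0  0  0  0
 a  0  0  0  1  1  1  1  1  1
 b  0  1  1  1  1  1  1  1  2
 c  0  1  1  1  1  2  2  2  2
 c  0  1  1  1  1  2  3  3  3
 c  0  1  1  1  1  2  3  4  4
 b  0  1  2  2  2  2  3  4  5
 b  0  1  2  2  2  2  3  4  5
 a  0  1  2  3  3  3  3  4  5

3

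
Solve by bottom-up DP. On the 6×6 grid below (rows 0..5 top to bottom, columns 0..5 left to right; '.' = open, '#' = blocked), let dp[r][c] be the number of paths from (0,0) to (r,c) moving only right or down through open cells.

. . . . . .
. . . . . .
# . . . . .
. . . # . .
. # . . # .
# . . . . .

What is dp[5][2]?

7

r\c   0   1   2   3   4   5
  0   1   1   1   1   1   1
  1   1   2   3   4   5   6
  2   0   2   5   9  14  20
  3   0   2   7   0  14  34
  4   0   0   7   7   0  34
  5   0   0   7  14  14  48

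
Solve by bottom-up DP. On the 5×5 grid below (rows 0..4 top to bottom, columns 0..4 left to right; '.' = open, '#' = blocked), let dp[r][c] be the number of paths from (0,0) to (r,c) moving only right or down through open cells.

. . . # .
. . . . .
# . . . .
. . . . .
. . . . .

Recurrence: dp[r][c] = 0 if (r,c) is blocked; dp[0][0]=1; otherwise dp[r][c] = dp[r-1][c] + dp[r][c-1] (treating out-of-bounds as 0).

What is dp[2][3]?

r\c   0   1   2   3   4
  0   1   1   1   0   0
  1   1   2   3   3   3
  2   0   2   5   8  11
  3   0   2   7  15  26
  4   0   2   9  24  50

8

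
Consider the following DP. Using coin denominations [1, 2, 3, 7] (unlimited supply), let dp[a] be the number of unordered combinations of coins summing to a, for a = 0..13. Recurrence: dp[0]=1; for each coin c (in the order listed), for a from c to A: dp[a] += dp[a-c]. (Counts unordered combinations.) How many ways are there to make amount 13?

after  coin     0     1     2     3     4     5     6     7     8     9    10    11    12    13
          1     1     1     1     1     1     1     1     1     1     1     1     1     1     1
          2     1     1     2     2     3     3     4     4     5     5     6     6     7     7
          3     1     1     2     3     4     5     7     8    10    12    14    16    19    21
          7     1     1     2     3     4     5     7     9    11    14    17    20    24    28

28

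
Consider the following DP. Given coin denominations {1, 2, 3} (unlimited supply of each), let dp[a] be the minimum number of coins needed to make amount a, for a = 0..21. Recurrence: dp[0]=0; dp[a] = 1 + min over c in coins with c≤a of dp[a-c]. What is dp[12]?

 a  0  1  2  3  4  5  6  7  8  9 10 11 12 13 14 15 16 17 18 19 20 21
dp  0  1  1  1  2  2  2  3  3  3  4  4  4  5  5  5  6  6  6  7  7  7

4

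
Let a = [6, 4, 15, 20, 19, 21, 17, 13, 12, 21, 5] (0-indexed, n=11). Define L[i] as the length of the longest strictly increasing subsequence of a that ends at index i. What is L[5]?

4

   i    0    1    2    3    4    5    6    7    8    9   10
a[i]    6    4   15   20   19   21   17   13   12   21    5
L[i]    1    1    2    3    3    4    3    2    2    4    2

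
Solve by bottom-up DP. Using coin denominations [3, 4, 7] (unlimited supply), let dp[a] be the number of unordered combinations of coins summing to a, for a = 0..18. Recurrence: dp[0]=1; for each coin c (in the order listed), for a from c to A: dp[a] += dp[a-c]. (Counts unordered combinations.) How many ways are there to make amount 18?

4

after  coin     0     1     2     3     4     5     6     7     8     9    10    11    12    13    14    15    16    17    18
          3     1     0     0     1     0     0     1     0     0     1     0     0     1     0     0     1     0     0     1
          4     1     0     0     1     1     0     1     1     1     1     1     1     2     1     1     2     2     1     2
          7     1     0     0     1     1     0     1     2     1     1     2     2     2     2     3     3     3     3     4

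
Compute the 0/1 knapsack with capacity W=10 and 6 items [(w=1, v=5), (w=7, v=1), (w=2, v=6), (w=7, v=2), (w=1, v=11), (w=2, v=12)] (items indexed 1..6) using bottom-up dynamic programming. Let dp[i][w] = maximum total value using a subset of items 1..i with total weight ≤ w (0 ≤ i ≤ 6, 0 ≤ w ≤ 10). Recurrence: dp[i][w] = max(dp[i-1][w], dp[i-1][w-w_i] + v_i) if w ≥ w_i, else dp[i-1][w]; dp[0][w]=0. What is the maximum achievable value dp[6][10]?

34

i\w   0   1   2   3   4   5   6   7   8   9  10
  0   0   0   0   0   0   0   0   0   0   0   0
  1   0   5   5   5   5   5   5   5   5   5   5
  2   0   5   5   5   5   5   5   5   6   6   6
  3   0   5   6  11  11  11  11  11  11  11  12
  4   0   5   6  11  11  11  11  11  11  11  13
  5   0  11  16  17  22  22  22  22  22  22  22
  6   0  11  16  23  28  29  34  34  34  34  34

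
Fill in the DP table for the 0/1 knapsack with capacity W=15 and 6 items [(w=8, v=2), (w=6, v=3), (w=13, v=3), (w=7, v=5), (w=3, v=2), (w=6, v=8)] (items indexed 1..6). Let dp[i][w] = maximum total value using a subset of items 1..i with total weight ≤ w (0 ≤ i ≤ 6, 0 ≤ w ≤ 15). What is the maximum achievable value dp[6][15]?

13

i\w   0   1   2   3   4   5   6   7   8   9  10  11  12  13  14  15
  0   0   0   0   0   0   0   0   0   0   0   0   0   0   0   0   0
  1   0   0   0   0   0   0   0   0   2   2   2   2   2   2   2   2
  2   0   0   0   0   0   0   3   3   3   3   3   3   3   3   5   5
  3   0   0   0   0   0   0   3   3   3   3   3   3   3   3   5   5
  4   0   0   0   0   0   0   3   5   5   5   5   5   5   8   8   8
  5   0   0   0   2   2   2   3   5   5   5   7   7   7   8   8   8
  6   0   0   0   2   2   2   8   8   8  10  10  10  11  13  13  13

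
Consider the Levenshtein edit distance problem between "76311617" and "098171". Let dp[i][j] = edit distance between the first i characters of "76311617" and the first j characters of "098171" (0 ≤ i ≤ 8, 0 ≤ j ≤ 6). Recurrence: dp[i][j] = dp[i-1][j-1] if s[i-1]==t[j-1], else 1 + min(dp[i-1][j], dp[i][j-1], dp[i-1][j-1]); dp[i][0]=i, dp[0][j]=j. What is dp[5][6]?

4

   ''  0  9  8  1  7  1
''  0  1  2  3  4  5  6
 7  1  1  2  3  4  4  5
 6  2  2  2  3  4  5  5
 3  3  3  3  3  4  5  6
 1  4  4  4  4  3  4  5
 1  5  5  5  5  4  4  4
 6  6  6  6  6  5  5  5
 1  7  7  7  7  6  6  5
 7  8  8  8  8  7  6  6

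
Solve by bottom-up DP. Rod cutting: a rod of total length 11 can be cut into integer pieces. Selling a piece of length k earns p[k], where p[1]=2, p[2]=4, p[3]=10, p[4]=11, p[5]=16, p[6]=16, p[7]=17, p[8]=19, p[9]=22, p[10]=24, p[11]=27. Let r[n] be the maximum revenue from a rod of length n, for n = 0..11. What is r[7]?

22

   n    0    1    2    3    4    5    6    7    8    9   10   11
r[n]    0    2    4   10   12   16   20   22   26   30   32   36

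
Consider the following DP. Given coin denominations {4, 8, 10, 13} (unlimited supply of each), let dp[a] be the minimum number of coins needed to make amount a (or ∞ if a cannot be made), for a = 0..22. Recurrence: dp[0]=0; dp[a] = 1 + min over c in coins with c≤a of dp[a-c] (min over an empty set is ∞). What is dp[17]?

2

 a  0  1  2  3  4  5  6  7  8  9 10 11 12 13 14 15 16 17 18 19 20 21 22
dp  0  -  -  -  1  -  -  -  1  -  1  -  2  1  2  -  2  2  2  -  2  2  3
(- denotes ∞ / unreachable)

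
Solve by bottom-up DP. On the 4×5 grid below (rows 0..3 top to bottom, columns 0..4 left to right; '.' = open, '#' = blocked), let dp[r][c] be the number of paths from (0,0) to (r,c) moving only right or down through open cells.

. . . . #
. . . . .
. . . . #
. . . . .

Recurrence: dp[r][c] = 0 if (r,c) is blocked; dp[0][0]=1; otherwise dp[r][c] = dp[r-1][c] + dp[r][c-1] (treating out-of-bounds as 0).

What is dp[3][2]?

r\c   0   1   2   3   4
  0   1   1   1   1   0
  1   1   2   3   4   4
  2   1   3   6  10   0
  3   1   4  10  20  20

10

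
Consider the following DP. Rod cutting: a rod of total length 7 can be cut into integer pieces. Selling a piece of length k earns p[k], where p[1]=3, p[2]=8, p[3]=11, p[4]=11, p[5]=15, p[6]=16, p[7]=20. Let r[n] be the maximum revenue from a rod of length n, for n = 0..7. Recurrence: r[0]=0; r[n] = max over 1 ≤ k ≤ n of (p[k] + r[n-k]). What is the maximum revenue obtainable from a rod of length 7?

   n    0    1    2    3    4    5    6    7
r[n]    0    3    8   11   16   19   24   27

27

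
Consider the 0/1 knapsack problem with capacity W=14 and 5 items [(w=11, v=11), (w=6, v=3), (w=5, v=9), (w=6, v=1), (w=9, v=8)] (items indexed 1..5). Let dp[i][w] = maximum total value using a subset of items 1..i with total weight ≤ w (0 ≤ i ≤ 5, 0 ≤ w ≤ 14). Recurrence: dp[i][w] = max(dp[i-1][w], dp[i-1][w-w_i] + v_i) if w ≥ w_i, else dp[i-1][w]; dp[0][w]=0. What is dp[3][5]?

9

i\w   0   1   2   3   4   5   6   7   8   9  10  11  12  13  14
  0   0   0   0   0   0   0   0   0   0   0   0   0   0   0   0
  1   0   0   0   0   0   0   0   0   0   0   0  11  11  11  11
  2   0   0   0   0   0   0   3   3   3   3   3  11  11  11  11
  3   0   0   0   0   0   9   9   9   9   9   9  12  12  12  12
  4   0   0   0   0   0   9   9   9   9   9   9  12  12  12  12
  5   0   0   0   0   0   9   9   9   9   9   9  12  12  12  17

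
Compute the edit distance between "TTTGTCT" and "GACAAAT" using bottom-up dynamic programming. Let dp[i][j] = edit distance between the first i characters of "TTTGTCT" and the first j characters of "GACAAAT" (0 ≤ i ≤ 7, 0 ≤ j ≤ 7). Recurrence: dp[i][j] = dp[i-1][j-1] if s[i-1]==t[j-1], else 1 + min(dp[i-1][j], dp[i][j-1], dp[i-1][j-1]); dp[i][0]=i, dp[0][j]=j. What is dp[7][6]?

   ''  G  A  C  A  A  A  T
''  0  1  2  3  4  5  6  7
 T  1  1  2  3  4  5  6  6
 T  2  2  2  3  4  5  6  6
 T  3  3  3  3  4  5  6  6
 G  4  3  4  4  4  5  6  7
 T  5  4  4  5  5  5  6  6
 C  6  5  5  4  5  6  6  7
 T  7  6  6  5  5  6  7  6

7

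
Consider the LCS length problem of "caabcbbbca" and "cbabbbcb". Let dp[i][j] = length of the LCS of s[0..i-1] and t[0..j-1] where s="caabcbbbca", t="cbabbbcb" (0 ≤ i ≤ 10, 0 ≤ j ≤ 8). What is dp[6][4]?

3

   ''  c  b  a  b  b  b  c  b
''  0  0  0  0  0  0  0  0  0
 c  0  1  1  1  1  1  1  1  1
 a  0  1  1  2  2  2  2  2  2
 a  0  1  1  2  2  2  2  2  2
 b  0  1  2  2  3  3  3  3  3
 c  0  1  2  2  3  3  3  4  4
 b  0  1  2  2  3  4  4  4  5
 b  0  1  2  2  3  4  5  5  5
 b  0  1  2  2  3  4  5  5  6
 c  0  1  2  2  3  4  5  6  6
 a  0  1  2  3  3  4  5  6  6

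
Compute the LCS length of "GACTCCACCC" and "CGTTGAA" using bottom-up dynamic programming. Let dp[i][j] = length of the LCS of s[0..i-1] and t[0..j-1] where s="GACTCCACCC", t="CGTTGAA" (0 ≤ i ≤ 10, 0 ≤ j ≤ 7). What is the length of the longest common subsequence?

   ''  C  G  T  T  G  A  A
''  0  0  0  0  0  0  0  0
 G  0  0  1  1  1  1  1  1
 A  0  0  1  1  1  1  2  2
 C  0  1  1  1  1  1  2  2
 T  0  1  1  2  2  2  2  2
 C  0  1  1  2  2  2  2  2
 C  0  1  1  2  2  2  2  2
 A  0  1  1  2  2  2  3  3
 C  0  1  1  2  2  2  3  3
 C  0  1  1  2  2  2  3  3
 C  0  1  1  2  2  2  3  3

3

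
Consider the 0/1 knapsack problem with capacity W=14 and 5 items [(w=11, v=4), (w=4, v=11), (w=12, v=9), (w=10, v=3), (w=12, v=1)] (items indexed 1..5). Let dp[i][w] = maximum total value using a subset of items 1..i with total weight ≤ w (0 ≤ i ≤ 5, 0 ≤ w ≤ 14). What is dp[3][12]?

i\w   0   1   2   3   4   5   6   7   8   9  10  11  12  13  14
  0   0   0   0   0   0   0   0   0   0   0   0   0   0   0   0
  1   0   0   0   0   0   0   0   0   0   0   0   4   4   4   4
  2   0   0   0   0  11  11  11  11  11  11  11  11  11  11  11
  3   0   0   0   0  11  11  11  11  11  11  11  11  11  11  11
  4   0   0   0   0  11  11  11  11  11  11  11  11  11  11  14
  5   0   0   0   0  11  11  11  11  11  11  11  11  11  11  14

11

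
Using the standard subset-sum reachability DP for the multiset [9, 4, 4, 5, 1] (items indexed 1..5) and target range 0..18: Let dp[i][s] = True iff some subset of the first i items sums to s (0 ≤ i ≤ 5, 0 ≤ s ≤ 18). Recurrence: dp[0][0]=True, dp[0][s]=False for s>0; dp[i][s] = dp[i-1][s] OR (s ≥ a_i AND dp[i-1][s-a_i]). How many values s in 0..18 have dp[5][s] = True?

i\s   0   1   2   3   4   5   6   7   8   9  10  11  12  13  14  15  16  17  18
  0   T   F   F   F   F   F   F   F   F   F   F   F   F   F   F   F   F   F   F
  1   T   F   F   F   F   F   F   F   F   T   F   F   F   F   F   F   F   F   F
  2   T   F   F   F   T   F   F   F   F   T   F   F   F   T   F   F   F   F   F
  3   T   F   F   F   T   F   F   F   T   T   F   F   F   T   F   F   F   T   F
  4   T   F   F   F   T   T   F   F   T   T   F   F   F   T   T   F   F   T   T
  5   T   T   F   F   T   T   T   F   T   T   T   F   F   T   T   T   F   T   T

13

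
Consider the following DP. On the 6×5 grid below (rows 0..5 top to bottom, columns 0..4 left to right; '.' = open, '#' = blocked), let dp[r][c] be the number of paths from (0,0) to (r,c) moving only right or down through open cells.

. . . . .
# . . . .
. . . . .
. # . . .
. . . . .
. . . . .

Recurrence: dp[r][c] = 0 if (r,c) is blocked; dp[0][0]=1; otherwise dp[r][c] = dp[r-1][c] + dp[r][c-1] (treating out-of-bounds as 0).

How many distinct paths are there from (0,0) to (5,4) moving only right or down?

46

r\c   0   1   2   3   4
  0   1   1   1   1   1
  1   0   1   2   3   4
  2   0   1   3   6  10
  3   0   0   3   9  19
  4   0   0   3  12  31
  5   0   0   3  15  46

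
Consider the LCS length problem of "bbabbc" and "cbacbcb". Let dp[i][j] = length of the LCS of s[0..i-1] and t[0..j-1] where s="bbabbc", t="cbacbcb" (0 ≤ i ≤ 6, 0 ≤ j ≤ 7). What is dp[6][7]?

4

   ''  c  b  a  c  b  c  b
''  0  0  0  0  0  0  0  0
 b  0  0  1  1  1  1  1  1
 b  0  0  1  1  1  2  2  2
 a  0  0  1  2  2  2  2  2
 b  0  0  1  2  2  3  3  3
 b  0  0  1  2  2  3  3  4
 c  0  1  1  2  3  3  4  4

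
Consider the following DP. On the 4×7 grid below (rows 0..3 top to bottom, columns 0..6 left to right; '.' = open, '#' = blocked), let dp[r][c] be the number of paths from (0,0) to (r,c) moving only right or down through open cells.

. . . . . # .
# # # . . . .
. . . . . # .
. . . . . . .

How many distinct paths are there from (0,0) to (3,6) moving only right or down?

r\c   0   1   2   3   4   5   6
  0   1   1   1   1   1   0   0
  1   0   0   0   1   2   2   2
  2   0   0   0   1   3   0   2
  3   0   0   0   1   4   4   6

6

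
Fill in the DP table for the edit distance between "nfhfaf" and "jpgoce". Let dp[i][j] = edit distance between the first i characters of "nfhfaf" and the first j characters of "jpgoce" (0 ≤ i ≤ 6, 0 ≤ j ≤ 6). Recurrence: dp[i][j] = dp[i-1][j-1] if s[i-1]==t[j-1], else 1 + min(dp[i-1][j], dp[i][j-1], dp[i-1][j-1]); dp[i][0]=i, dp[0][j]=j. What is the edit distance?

   ''  j  p  g  o  c  e
''  0  1  2  3  4  5  6
 n  1  1  2  3  4  5  6
 f  2  2  2  3  4  5  6
 h  3  3  3  3  4  5  6
 f  4  4  4  4  4  5  6
 a  5  5  5  5  5  5  6
 f  6  6  6  6  6  6  6

6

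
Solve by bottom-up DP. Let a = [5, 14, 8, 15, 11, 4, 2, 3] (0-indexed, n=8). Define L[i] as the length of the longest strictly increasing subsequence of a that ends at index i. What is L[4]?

3

   i    0    1    2    3    4    5    6    7
a[i]    5   14    8   15   11    4    2    3
L[i]    1    2    2    3    3    1    1    2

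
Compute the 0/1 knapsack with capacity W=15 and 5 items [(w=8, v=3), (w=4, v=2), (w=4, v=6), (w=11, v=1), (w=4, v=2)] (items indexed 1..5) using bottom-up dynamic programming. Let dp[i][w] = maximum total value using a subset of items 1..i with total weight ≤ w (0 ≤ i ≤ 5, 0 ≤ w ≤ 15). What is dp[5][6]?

i\w   0   1   2   3   4   5   6   7   8   9  10  11  12  13  14  15
  0   0   0   0   0   0   0   0   0   0   0   0   0   0   0   0   0
  1   0   0   0   0   0   0   0   0   3   3   3   3   3   3   3   3
  2   0   0   0   0   2   2   2   2   3   3   3   3   5   5   5   5
  3   0   0   0   0   6   6   6   6   8   8   8   8   9   9   9   9
  4   0   0   0   0   6   6   6   6   8   8   8   8   9   9   9   9
  5   0   0   0   0   6   6   6   6   8   8   8   8  10  10  10  10

6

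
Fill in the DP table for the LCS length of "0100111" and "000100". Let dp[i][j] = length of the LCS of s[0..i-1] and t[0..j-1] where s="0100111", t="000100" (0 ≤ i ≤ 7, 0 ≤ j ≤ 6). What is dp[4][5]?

   ''  0  0  0  1  0  0
''  0  0  0  0  0  0  0
 0  0  1  1  1  1  1  1
 1  0  1  1  1  2  2  2
 0  0  1  2  2  2  3  3
 0  0  1  2  3  3  3  4
 1  0  1  2  3  4  4  4
 1  0  1  2  3  4  4  4
 1  0  1  2  3  4  4  4

3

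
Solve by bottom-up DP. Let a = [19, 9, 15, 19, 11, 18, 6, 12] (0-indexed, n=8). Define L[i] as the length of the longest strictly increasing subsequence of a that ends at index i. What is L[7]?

   i    0    1    2    3    4    5    6    7
a[i]   19    9   15   19   11   18    6   12
L[i]    1    1    2    3    2    3    1    3

3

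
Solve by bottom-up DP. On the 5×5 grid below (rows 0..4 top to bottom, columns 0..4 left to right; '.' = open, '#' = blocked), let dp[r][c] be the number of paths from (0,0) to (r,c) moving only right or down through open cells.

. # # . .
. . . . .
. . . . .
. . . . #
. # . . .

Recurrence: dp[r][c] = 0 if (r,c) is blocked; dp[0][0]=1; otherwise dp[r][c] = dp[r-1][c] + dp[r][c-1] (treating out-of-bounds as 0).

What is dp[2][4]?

r\c   0   1   2   3   4
  0   1   0   0   0   0
  1   1   1   1   1   1
  2   1   2   3   4   5
  3   1   3   6  10   0
  4   1   0   6  16  16

5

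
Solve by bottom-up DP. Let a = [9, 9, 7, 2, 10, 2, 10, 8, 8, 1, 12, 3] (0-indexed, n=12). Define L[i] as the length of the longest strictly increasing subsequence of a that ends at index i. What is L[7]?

   i    0    1    2    3    4    5    6    7    8    9   10   11
a[i]    9    9    7    2   10    2   10    8    8    1   12    3
L[i]    1    1    1    1    2    1    2    2    2    1    3    2

2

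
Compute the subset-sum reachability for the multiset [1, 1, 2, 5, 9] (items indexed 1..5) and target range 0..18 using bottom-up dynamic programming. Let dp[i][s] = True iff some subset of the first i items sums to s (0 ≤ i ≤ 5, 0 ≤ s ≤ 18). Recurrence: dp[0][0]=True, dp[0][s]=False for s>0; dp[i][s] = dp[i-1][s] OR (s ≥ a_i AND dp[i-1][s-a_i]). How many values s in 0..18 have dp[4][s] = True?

10

i\s   0   1   2   3   4   5   6   7   8   9  10  11  12  13  14  15  16  17  18
  0   T   F   F   F   F   F   F   F   F   F   F   F   F   F   F   F   F   F   F
  1   T   T   F   F   F   F   F   F   F   F   F   F   F   F   F   F   F   F   F
  2   T   T   T   F   F   F   F   F   F   F   F   F   F   F   F   F   F   F   F
  3   T   T   T   T   T   F   F   F   F   F   F   F   F   F   F   F   F   F   F
  4   T   T   T   T   T   T   T   T   T   T   F   F   F   F   F   F   F   F   F
  5   T   T   T   T   T   T   T   T   T   T   T   T   T   T   T   T   T   T   T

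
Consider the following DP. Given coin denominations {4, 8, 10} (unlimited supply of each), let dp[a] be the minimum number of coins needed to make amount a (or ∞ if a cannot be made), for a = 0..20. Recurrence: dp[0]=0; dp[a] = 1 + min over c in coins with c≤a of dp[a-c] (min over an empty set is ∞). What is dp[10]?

1

 a  0  1  2  3  4  5  6  7  8  9 10 11 12 13 14 15 16 17 18 19 20
dp  0  -  -  -  1  -  -  -  1  -  1  -  2  -  2  -  2  -  2  -  2
(- denotes ∞ / unreachable)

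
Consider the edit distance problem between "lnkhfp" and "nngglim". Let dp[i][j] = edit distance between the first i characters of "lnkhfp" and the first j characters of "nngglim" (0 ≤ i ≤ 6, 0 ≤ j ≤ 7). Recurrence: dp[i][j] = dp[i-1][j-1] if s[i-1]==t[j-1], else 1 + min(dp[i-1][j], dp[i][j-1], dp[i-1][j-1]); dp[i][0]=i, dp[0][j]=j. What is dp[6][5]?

5

   ''  n  n  g  g  l  i  m
''  0  1  2  3  4  5  6  7
 l  1  1  2  3  4  4  5  6
 n  2  1  1  2  3  4  5  6
 k  3  2  2  2  3  4  5  6
 h  4  3  3  3  3  4  5  6
 f  5  4  4  4  4  4  5  6
 p  6  5  5  5  5  5  5  6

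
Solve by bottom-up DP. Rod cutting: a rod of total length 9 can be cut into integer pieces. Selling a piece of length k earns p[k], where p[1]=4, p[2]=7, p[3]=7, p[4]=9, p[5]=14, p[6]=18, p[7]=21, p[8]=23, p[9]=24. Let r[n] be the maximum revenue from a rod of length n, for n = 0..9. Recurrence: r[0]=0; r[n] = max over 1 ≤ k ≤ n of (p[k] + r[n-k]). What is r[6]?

24

   n    0    1    2    3    4    5    6    7    8    9
r[n]    0    4    8   12   16   20   24   28   32   36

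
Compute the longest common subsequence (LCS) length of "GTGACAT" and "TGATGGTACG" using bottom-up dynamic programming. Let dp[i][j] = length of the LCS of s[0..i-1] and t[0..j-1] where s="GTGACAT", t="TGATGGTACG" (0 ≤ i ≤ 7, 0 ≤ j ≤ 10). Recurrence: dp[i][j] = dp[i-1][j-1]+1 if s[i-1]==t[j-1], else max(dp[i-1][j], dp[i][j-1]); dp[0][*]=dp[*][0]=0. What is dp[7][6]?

4

   ''  T  G  A  T  G  G  T  A  C  G
''  0  0  0  0  0  0  0  0  0  0  0
 G  0  0  1  1  1  1  1  1  1  1  1
 T  0  1  1  1  2  2  2  2  2  2  2
 G  0  1  2  2  2  3  3  3  3  3  3
 A  0  1  2  3  3  3  3  3  4  4  4
 C  0  1  2  3  3  3  3  3  4  5  5
 A  0  1  2  3  3  3  3  3  4  5  5
 T  0  1  2  3  4  4  4  4  4  5  5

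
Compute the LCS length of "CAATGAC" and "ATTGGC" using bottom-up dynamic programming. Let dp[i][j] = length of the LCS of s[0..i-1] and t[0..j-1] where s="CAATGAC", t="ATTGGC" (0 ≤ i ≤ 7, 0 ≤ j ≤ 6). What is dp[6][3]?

2

   ''  A  T  T  G  G  C
''  0  0  0  0  0  0  0
 C  0  0  0  0  0  0  1
 A  0  1  1  1  1  1  1
 A  0  1  1  1  1  1  1
 T  0  1  2  2  2  2  2
 G  0  1  2  2  3  3  3
 A  0  1  2  2  3  3  3
 C  0  1  2  2  3  3  4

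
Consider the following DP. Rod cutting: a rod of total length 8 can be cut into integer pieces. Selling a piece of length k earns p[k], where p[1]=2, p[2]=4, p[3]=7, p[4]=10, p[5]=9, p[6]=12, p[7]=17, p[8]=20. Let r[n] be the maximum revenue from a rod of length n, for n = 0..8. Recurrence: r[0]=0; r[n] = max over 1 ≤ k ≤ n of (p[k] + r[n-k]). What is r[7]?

17

   n    0    1    2    3    4    5    6    7    8
r[n]    0    2    4    7   10   12   14   17   20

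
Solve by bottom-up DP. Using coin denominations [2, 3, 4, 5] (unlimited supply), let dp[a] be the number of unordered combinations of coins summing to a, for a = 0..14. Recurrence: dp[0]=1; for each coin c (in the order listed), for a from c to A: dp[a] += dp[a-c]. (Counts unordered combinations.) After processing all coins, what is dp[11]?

after  coin     0     1     2     3     4     5     6     7     8     9    10    11    12    13    14
          2     1     0     1     0     1     0     1     0     1     0     1     0     1     0     1
          3     1     0     1     1     1     1     2     1     2     2     2     2     3     2     3
          4     1     0     1     1     2     1     3     2     4     3     5     4     7     5     8
          5     1     0     1     1     2     2     3     3     5     5     7     7    10    10    13

7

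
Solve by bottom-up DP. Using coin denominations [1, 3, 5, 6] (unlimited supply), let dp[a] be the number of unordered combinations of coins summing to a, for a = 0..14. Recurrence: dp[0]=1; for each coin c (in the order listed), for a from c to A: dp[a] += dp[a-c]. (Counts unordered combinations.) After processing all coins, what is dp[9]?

8

after  coin     0     1     2     3     4     5     6     7     8     9    10    11    12    13    14
          1     1     1     1     1     1     1     1     1     1     1     1     1     1     1     1
          3     1     1     1     2     2     2     3     3     3     4     4     4     5     5     5
          5     1     1     1     2     2     3     4     4     5     6     7     8     9    10    11
          6     1     1     1     2     2     3     5     5     6     8     9    11    14    15    17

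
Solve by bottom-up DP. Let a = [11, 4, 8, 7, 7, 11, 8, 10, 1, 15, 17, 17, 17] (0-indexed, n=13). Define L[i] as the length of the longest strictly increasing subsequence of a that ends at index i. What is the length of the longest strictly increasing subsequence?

   i    0    1    2    3    4    5    6    7    8    9   10   11   12
a[i]   11    4    8    7    7   11    8   10    1   15   17   17   17
L[i]    1    1    2    2    2    3    3    4    1    5    6    6    6

6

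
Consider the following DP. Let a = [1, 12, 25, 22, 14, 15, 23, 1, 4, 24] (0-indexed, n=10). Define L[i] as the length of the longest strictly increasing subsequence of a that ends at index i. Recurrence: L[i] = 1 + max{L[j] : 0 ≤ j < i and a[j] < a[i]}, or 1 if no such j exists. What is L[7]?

   i    0    1    2    3    4    5    6    7    8    9
a[i]    1   12   25   22   14   15   23    1    4   24
L[i]    1    2    3    3    3    4    5    1    2    6

1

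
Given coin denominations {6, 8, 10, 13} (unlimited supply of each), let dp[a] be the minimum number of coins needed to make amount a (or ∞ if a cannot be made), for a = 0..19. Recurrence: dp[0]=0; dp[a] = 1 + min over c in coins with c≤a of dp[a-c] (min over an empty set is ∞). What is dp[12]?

 a  0  1  2  3  4  5  6  7  8  9 10 11 12 13 14 15 16 17 18 19
dp  0  -  -  -  -  -  1  -  1  -  1  -  2  1  2  -  2  -  2  2
(- denotes ∞ / unreachable)

2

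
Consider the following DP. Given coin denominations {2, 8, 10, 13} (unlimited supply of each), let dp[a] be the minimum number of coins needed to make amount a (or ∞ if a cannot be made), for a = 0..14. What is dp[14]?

 a  0  1  2  3  4  5  6  7  8  9 10 11 12 13 14
dp  0  -  1  -  2  -  3  -  1  -  1  -  2  1  3
(- denotes ∞ / unreachable)

3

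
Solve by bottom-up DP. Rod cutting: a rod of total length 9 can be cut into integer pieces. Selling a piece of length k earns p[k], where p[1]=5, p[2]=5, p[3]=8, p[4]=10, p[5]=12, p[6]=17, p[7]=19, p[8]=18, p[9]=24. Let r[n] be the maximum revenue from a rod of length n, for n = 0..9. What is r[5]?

   n    0    1    2    3    4    5    6    7    8    9
r[n]    0    5   10   15   20   25   30   35   40   45

25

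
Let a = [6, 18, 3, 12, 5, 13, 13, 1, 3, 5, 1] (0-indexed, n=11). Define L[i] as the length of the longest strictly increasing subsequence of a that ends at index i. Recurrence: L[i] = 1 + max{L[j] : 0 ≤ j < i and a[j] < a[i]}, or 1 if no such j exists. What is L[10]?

   i    0    1    2    3    4    5    6    7    8    9   10
a[i]    6   18    3   12    5   13   13    1    3    5    1
L[i]    1    2    1    2    2    3    3    1    2    3    1

1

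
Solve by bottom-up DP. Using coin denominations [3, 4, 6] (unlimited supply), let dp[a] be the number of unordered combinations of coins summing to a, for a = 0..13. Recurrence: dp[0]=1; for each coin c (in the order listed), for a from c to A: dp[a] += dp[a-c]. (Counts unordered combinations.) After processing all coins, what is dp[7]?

1

after  coin     0     1     2     3     4     5     6     7     8     9    10    11    12    13
          3     1     0     0     1     0     0     1     0     0     1     0     0     1     0
          4     1     0     0     1     1     0     1     1     1     1     1     1     2     1
          6     1     0     0     1     1     0     2     1     1     2     2     1     4     2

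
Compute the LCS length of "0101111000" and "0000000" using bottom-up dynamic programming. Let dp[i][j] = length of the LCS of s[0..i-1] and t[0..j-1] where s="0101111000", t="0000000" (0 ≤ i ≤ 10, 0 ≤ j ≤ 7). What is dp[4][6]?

2

   ''  0  0  0  0  0  0  0
''  0  0  0  0  0  0  0  0
 0  0  1  1  1  1  1  1  1
 1  0  1  1  1  1  1  1  1
 0  0  1  2  2  2  2  2  2
 1  0  1  2  2  2  2  2  2
 1  0  1  2  2  2  2  2  2
 1  0  1  2  2  2  2  2  2
 1  0  1  2  2  2  2  2  2
 0  0  1  2  3  3  3  3  3
 0  0  1  2  3  4  4  4  4
 0  0  1  2  3  4  5  5  5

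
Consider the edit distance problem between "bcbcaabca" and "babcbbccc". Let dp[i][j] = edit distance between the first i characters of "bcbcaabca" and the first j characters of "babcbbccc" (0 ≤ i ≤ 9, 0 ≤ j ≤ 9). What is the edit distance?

   ''  b  a  b  c  b  b  c  c  c
''  0  1  2  3  4  5  6  7  8  9
 b  1  0  1  2  3  4  5  6  7  8
 c  2  1  1  2  2  3  4  5  6  7
 b  3  2  2  1  2  2  3  4  5  6
 c  4  3  3  2  1  2  3  3  4  5
 a  5  4  3  3  2  2  3  4  4  5
 a  6  5  4  4  3  3  3  4  5  5
 b  7  6  5  4  4  3  3  4  5  6
 c  8  7  6  5  4  4  4  3  4  5
 a  9  8  7  6  5  5  5  4  4  5

5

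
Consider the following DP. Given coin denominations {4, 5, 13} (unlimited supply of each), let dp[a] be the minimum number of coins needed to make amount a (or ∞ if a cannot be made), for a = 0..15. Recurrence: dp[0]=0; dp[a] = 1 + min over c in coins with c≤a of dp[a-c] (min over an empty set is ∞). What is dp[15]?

 a  0  1  2  3  4  5  6  7  8  9 10 11 12 13 14 15
dp  0  -  -  -  1  1  -  -  2  2  2  -  3  1  3  3
(- denotes ∞ / unreachable)

3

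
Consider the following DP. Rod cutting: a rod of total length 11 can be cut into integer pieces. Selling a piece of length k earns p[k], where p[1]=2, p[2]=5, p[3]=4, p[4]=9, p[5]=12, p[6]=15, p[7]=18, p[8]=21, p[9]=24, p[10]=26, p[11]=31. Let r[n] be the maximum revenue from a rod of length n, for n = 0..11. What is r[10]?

26

   n    0    1    2    3    4    5    6    7    8    9   10   11
r[n]    0    2    5    7   10   12   15   18   21   24   26   31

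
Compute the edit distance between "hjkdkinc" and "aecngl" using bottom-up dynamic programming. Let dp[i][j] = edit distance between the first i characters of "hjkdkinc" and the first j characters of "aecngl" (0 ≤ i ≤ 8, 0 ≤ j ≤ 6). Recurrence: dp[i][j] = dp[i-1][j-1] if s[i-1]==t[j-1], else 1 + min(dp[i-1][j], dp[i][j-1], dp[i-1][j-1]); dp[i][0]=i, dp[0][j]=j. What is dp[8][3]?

7

   ''  a  e  c  n  g  l
''  0  1  2  3  4  5  6
 h  1  1  2  3  4  5  6
 j  2  2  2  3  4  5  6
 k  3  3  3  3  4  5  6
 d  4  4  4  4  4  5  6
 k  5  5  5  5  5  5  6
 i  6  6  6  6  6  6  6
 n  7  7  7  7  6  7  7
 c  8  8  8  7  7  7  8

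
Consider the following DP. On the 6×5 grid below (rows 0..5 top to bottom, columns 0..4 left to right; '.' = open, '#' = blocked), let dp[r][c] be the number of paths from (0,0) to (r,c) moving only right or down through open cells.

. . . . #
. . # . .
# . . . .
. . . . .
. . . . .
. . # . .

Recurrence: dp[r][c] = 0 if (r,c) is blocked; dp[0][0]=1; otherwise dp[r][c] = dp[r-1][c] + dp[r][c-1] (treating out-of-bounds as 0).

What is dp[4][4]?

r\c   0   1   2   3   4
  0   1   1   1   1   0
  1   1   2   0   1   1
  2   0   2   2   3   4
  3   0   2   4   7  11
  4   0   2   6  13  24
  5   0   2   0  13  37

24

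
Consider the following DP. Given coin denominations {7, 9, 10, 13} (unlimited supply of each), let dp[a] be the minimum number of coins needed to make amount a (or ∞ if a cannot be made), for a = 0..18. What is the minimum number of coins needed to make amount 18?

 a  0  1  2  3  4  5  6  7  8  9 10 11 12 13 14 15 16 17 18
dp  0  -  -  -  -  -  -  1  -  1  1  -  -  1  2  -  2  2  2
(- denotes ∞ / unreachable)

2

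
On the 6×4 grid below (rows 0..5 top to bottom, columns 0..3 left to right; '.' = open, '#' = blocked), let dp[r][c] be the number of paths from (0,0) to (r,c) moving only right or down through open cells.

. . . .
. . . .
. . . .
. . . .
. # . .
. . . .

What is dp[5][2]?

r\c   0   1   2   3
  0   1   1   1   1
  1   1   2   3   4
  2   1   3   6  10
  3   1   4  10  20
  4   1   0  10  30
  5   1   1  11  41

11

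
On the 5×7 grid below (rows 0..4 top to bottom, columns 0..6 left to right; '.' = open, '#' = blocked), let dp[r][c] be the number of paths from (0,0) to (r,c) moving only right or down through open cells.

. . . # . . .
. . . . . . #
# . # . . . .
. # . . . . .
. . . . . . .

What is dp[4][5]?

30

r\c   0   1   2   3   4   5   6
  0   1   1   1   0   0   0   0
  1   1   2   3   3   3   3   0
  2   0   2   0   3   6   9   9
  3   0   0   0   3   9  18  27
  4   0   0   0   3  12  30  57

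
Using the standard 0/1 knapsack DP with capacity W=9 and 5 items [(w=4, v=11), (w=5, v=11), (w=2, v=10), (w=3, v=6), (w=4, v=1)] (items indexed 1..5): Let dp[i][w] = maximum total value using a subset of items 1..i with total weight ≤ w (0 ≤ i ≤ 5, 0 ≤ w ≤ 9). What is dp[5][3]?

10

i\w   0   1   2   3   4   5   6   7   8   9
  0   0   0   0   0   0   0   0   0   0   0
  1   0   0   0   0  11  11  11  11  11  11
  2   0   0   0   0  11  11  11  11  11  22
  3   0   0  10  10  11  11  21  21  21  22
  4   0   0  10  10  11  16  21  21  21  27
  5   0   0  10  10  11  16  21  21  21  27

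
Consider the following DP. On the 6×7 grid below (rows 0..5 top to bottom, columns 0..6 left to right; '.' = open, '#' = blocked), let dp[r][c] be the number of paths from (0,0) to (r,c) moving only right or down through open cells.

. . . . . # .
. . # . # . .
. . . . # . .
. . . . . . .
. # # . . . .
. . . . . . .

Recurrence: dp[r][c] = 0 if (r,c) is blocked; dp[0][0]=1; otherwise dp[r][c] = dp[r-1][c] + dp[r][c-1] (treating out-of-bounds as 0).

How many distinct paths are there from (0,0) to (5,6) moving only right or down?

r\c   0   1   2   3   4   5   6
  0   1   1   1   1   1   0   0
  1   1   2   0   1   0   0   0
  2   1   3   3   4   0   0   0
  3   1   4   7  11  11  11  11
  4   1   0   0  11  22  33  44
  5   1   1   1  12  34  67 111

111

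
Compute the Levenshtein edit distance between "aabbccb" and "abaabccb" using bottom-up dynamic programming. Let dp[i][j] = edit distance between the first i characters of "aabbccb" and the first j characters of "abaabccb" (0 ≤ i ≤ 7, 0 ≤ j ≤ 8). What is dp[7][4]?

5

   ''  a  b  a  a  b  c  c  b
''  0  1  2  3  4  5  6  7  8
 a  1  0  1  2  3  4  5  6  7
 a  2  1  1  1  2  3  4  5  6
 b  3  2  1  2  2  2  3  4  5
 b  4  3  2  2  3  2  3  4  4
 c  5  4  3  3  3  3  2  3  4
 c  6  5  4  4  4  4  3  2  3
 b  7  6  5  5  5  4  4  3  2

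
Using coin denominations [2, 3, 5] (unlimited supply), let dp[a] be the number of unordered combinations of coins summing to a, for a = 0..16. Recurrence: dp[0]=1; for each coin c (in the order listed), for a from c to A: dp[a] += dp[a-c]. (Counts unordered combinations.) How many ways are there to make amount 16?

after  coin     0     1     2     3     4     5     6     7     8     9    10    11    12    13    14    15    16
          2     1     0     1     0     1     0     1     0     1     0     1     0     1     0     1     0     1
          3     1     0     1     1     1     1     2     1     2     2     2     2     3     2     3     3     3
          5     1     0     1     1     1     2     2     2     3     3     4     4     5     5     6     7     7

7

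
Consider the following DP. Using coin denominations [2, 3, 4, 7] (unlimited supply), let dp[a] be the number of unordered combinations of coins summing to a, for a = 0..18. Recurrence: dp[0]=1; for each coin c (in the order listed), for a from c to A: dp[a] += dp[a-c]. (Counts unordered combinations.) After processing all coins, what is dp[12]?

after  coin     0     1     2     3     4     5     6     7     8     9    10    11    12    13    14    15    16    17    18
          2     1     0     1     0     1     0     1     0     1     0     1     0     1     0     1     0     1     0     1
          3     1     0     1     1     1     1     2     1     2     2     2     2     3     2     3     3     3     3     4
          4     1     0     1     1     2     1     3     2     4     3     5     4     7     5     8     7    10     8    12
          7     1     0     1     1     2     1     3     3     4     4     6     6     8     8    11    11    14    14    18

8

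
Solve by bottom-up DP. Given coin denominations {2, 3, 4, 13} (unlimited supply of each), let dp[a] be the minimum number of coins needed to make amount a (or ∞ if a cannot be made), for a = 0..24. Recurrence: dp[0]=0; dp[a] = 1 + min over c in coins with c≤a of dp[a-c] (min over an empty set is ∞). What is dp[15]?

 a  0  1  2  3  4  5  6  7  8  9 10 11 12 13 14 15 16 17 18 19 20 21 22 23 24
dp  0  -  1  1  1  2  2  2  2  3  3  3  3  1  4  2  2  2  3  3  3  3  4  4  4
(- denotes ∞ / unreachable)

2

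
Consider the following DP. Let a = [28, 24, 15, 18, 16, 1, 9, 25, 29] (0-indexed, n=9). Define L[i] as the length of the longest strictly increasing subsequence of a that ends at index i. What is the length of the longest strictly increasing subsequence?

4

   i    0    1    2    3    4    5    6    7    8
a[i]   28   24   15   18   16    1    9   25   29
L[i]    1    1    1    2    2    1    2    3    4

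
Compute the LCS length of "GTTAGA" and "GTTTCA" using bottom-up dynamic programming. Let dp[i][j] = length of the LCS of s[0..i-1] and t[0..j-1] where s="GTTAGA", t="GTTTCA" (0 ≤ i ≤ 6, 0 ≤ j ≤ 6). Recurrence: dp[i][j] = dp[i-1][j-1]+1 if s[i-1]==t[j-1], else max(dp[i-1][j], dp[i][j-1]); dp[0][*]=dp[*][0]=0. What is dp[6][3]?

3

   ''  G  T  T  T  C  A
''  0  0  0  0  0  0  0
 G  0  1  1  1  1  1  1
 T  0  1  2  2  2  2  2
 T  0  1  2  3  3  3  3
 A  0  1  2  3  3  3  4
 G  0  1  2  3  3  3  4
 A  0  1  2  3  3  3  4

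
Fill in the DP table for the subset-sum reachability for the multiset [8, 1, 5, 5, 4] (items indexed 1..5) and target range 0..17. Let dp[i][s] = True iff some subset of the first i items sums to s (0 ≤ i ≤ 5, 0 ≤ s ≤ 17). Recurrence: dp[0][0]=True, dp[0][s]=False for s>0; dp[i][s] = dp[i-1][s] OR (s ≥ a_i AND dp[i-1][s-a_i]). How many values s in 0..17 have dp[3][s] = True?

i\s   0   1   2   3   4   5   6   7   8   9  10  11  12  13  14  15  16  17
  0   T   F   F   F   F   F   F   F   F   F   F   F   F   F   F   F   F   F
  1   T   F   F   F   F   F   F   F   T   F   F   F   F   F   F   F   F   F
  2   T   T   F   F   F   F   F   F   T   T   F   F   F   F   F   F   F   F
  3   T   T   F   F   F   T   T   F   T   T   F   F   F   T   T   F   F   F
  4   T   T   F   F   F   T   T   F   T   T   T   T   F   T   T   F   F   F
  5   T   T   F   F   T   T   T   F   T   T   T   T   T   T   T   T   F   T

8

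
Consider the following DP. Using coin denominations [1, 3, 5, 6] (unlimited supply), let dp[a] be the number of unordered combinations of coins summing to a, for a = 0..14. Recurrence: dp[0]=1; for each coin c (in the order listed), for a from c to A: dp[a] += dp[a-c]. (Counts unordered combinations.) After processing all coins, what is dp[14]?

after  coin     0     1     2     3     4     5     6     7     8     9    10    11    12    13    14
          1     1     1     1     1     1     1     1     1     1     1     1     1     1     1     1
          3     1     1     1     2     2     2     3     3     3     4     4     4     5     5     5
          5     1     1     1     2     2     3     4     4     5     6     7     8     9    10    11
          6     1     1     1     2     2     3     5     5     6     8     9    11    14    15    17

17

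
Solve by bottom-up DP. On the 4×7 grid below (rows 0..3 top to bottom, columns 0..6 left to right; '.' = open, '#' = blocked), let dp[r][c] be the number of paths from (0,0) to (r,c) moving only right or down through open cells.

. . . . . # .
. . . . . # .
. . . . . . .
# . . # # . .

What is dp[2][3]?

10

r\c   0   1   2   3   4   5   6
  0   1   1   1   1   1   0   0
  1   1   2   3   4   5   0   0
  2   1   3   6  10  15  15  15
  3   0   3   9   0   0  15  30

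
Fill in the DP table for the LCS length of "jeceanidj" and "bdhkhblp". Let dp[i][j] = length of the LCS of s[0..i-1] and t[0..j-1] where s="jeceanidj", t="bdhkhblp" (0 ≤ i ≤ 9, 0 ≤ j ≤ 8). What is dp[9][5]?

1

   ''  b  d  h  k  h  b  l  p
''  0  0  0  0  0  0  0  0  0
 j  0  0  0  0  0  0  0  0  0
 e  0  0  0  0  0  0  0  0  0
 c  0  0  0  0  0  0  0  0  0
 e  0  0  0  0  0  0  0  0  0
 a  0  0  0  0  0  0  0  0  0
 n  0  0  0  0  0  0  0  0  0
 i  0  0  0  0  0  0  0  0  0
 d  0  0  1  1  1  1  1  1  1
 j  0  0  1  1  1  1  1  1  1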